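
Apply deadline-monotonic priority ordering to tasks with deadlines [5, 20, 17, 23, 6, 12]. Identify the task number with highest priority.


Sort tasks by relative deadline (ascending):
  Task 1: deadline = 5
  Task 5: deadline = 6
  Task 6: deadline = 12
  Task 3: deadline = 17
  Task 2: deadline = 20
  Task 4: deadline = 23
Priority order (highest first): [1, 5, 6, 3, 2, 4]
Highest priority task = 1

1


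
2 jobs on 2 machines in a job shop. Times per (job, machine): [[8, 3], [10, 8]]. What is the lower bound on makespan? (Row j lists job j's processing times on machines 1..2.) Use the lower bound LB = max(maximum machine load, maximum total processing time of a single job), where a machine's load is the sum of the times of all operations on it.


Machine loads:
  Machine 1: 8 + 10 = 18
  Machine 2: 3 + 8 = 11
Max machine load = 18
Job totals:
  Job 1: 11
  Job 2: 18
Max job total = 18
Lower bound = max(18, 18) = 18

18


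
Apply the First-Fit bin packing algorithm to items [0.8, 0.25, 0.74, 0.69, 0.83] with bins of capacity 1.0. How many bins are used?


Place items sequentially using First-Fit:
  Item 0.8 -> new Bin 1
  Item 0.25 -> new Bin 2
  Item 0.74 -> Bin 2 (now 0.99)
  Item 0.69 -> new Bin 3
  Item 0.83 -> new Bin 4
Total bins used = 4

4


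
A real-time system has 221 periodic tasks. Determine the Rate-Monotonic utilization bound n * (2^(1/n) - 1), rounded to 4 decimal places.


Compute 2^(1/221) = 1.0031413363
Subtract 1: 1.0031413363 - 1 = 0.0031413363
Multiply by n: 221 * 0.0031413363 = 0.6942353223
Round to 4 dp: 0.6942

0.6942


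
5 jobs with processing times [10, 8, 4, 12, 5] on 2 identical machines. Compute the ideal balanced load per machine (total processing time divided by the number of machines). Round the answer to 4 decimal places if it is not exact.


Total processing time = 10 + 8 + 4 + 12 + 5 = 39
Number of machines = 2
Ideal balanced load = 39 / 2 = 19.5

19.5


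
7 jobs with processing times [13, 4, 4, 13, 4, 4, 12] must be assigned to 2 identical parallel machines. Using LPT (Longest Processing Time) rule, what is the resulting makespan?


Sort jobs in decreasing order (LPT): [13, 13, 12, 4, 4, 4, 4]
Assign each job to the least loaded machine:
  Machine 1: jobs [13, 12, 4], load = 29
  Machine 2: jobs [13, 4, 4, 4], load = 25
Makespan = max load = 29

29


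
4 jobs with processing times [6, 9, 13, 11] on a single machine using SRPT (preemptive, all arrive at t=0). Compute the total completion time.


Since all jobs arrive at t=0, SRPT equals SPT ordering.
SPT order: [6, 9, 11, 13]
Completion times:
  Job 1: p=6, C=6
  Job 2: p=9, C=15
  Job 3: p=11, C=26
  Job 4: p=13, C=39
Total completion time = 6 + 15 + 26 + 39 = 86

86


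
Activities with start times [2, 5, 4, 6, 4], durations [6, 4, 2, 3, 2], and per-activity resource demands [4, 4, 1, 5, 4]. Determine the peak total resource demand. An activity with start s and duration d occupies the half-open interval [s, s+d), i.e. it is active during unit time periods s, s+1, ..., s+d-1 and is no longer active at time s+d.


Each activity i is active on [start_i, start_i + duration_i).
Compute total resource usage per time slot:
  t=0: active resources = [], total = 0
  t=1: active resources = [], total = 0
  t=2: active resources = [4], total = 4
  t=3: active resources = [4], total = 4
  t=4: active resources = [4, 1, 4], total = 9
  t=5: active resources = [4, 4, 1, 4], total = 13
  t=6: active resources = [4, 4, 5], total = 13
  t=7: active resources = [4, 4, 5], total = 13
  t=8: active resources = [4, 5], total = 9
Peak resource demand = 13

13


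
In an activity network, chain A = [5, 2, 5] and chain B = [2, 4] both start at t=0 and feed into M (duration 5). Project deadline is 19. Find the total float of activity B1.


Forward pass: ES(B1) = sum of predecessors on chain B = 0
EF = ES + duration = 0 + 2 = 2
Backward pass: LF(M) = deadline = 19; LS(M) = 19 - 5 = 14
LF(B1) = LS(M) - sum(successors on chain B) = 14 - 4 = 10
LS = LF - duration = 10 - 2 = 8
Total float = LS - ES = 8 - 0 = 8

8


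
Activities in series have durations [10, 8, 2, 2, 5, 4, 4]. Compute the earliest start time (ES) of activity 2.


Activity 2 starts after activities 1 through 1 complete.
Predecessor durations: [10]
ES = 10 = 10

10


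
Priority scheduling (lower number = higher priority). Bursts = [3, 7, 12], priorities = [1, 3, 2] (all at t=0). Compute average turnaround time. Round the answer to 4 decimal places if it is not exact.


Sort by priority (ascending = highest first):
Order: [(1, 3), (2, 12), (3, 7)]
Completion times:
  Priority 1, burst=3, C=3
  Priority 2, burst=12, C=15
  Priority 3, burst=7, C=22
Average turnaround = 40/3 = 13.3333

13.3333


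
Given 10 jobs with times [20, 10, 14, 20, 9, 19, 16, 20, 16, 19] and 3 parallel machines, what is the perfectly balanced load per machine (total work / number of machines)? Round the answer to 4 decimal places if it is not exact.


Total processing time = 20 + 10 + 14 + 20 + 9 + 19 + 16 + 20 + 16 + 19 = 163
Number of machines = 3
Ideal balanced load = 163 / 3 = 54.3333

54.3333


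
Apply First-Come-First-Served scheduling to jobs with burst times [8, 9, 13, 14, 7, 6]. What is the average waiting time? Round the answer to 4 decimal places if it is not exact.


FCFS order (as given): [8, 9, 13, 14, 7, 6]
Waiting times:
  Job 1: wait = 0
  Job 2: wait = 8
  Job 3: wait = 17
  Job 4: wait = 30
  Job 5: wait = 44
  Job 6: wait = 51
Sum of waiting times = 150
Average waiting time = 150/6 = 25.0

25.0


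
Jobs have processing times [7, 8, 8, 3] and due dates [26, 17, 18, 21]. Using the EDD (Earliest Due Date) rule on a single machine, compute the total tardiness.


Sort by due date (EDD order): [(8, 17), (8, 18), (3, 21), (7, 26)]
Compute completion times and tardiness:
  Job 1: p=8, d=17, C=8, tardiness=max(0,8-17)=0
  Job 2: p=8, d=18, C=16, tardiness=max(0,16-18)=0
  Job 3: p=3, d=21, C=19, tardiness=max(0,19-21)=0
  Job 4: p=7, d=26, C=26, tardiness=max(0,26-26)=0
Total tardiness = 0

0


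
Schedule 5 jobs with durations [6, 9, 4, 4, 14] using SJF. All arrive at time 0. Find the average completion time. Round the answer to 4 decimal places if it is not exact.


SJF order (ascending): [4, 4, 6, 9, 14]
Completion times:
  Job 1: burst=4, C=4
  Job 2: burst=4, C=8
  Job 3: burst=6, C=14
  Job 4: burst=9, C=23
  Job 5: burst=14, C=37
Average completion = 86/5 = 17.2

17.2


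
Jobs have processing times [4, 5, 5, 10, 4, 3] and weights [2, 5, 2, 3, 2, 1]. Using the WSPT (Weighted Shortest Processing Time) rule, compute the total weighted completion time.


Compute p/w ratios and sort ascending (WSPT): [(5, 5), (4, 2), (4, 2), (5, 2), (3, 1), (10, 3)]
Compute weighted completion times:
  Job (p=5,w=5): C=5, w*C=5*5=25
  Job (p=4,w=2): C=9, w*C=2*9=18
  Job (p=4,w=2): C=13, w*C=2*13=26
  Job (p=5,w=2): C=18, w*C=2*18=36
  Job (p=3,w=1): C=21, w*C=1*21=21
  Job (p=10,w=3): C=31, w*C=3*31=93
Total weighted completion time = 219

219


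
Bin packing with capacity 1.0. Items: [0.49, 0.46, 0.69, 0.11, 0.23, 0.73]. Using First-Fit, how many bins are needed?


Place items sequentially using First-Fit:
  Item 0.49 -> new Bin 1
  Item 0.46 -> Bin 1 (now 0.95)
  Item 0.69 -> new Bin 2
  Item 0.11 -> Bin 2 (now 0.8)
  Item 0.23 -> new Bin 3
  Item 0.73 -> Bin 3 (now 0.96)
Total bins used = 3

3


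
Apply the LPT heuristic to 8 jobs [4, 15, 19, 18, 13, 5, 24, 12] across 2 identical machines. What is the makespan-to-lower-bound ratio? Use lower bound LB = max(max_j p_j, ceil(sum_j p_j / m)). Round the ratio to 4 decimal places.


LPT order: [24, 19, 18, 15, 13, 12, 5, 4]
Machine loads after assignment: [55, 55]
LPT makespan = 55
Lower bound = max(max_job, ceil(total/2)) = max(24, 55) = 55
Ratio = 55 / 55 = 1.0

1.0


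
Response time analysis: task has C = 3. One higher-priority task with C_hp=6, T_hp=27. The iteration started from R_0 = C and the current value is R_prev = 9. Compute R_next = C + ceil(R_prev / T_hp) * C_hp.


R_next = C + ceil(R_prev / T_hp) * C_hp
ceil(9 / 27) = ceil(0.3333) = 1
Interference = 1 * 6 = 6
R_next = 3 + 6 = 9
R_next = R_prev, so the iteration has converged (response time = 9).

9


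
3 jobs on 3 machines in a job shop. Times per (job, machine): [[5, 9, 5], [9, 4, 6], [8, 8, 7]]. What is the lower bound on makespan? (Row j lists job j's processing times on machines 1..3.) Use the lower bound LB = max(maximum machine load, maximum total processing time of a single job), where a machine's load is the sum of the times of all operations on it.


Machine loads:
  Machine 1: 5 + 9 + 8 = 22
  Machine 2: 9 + 4 + 8 = 21
  Machine 3: 5 + 6 + 7 = 18
Max machine load = 22
Job totals:
  Job 1: 19
  Job 2: 19
  Job 3: 23
Max job total = 23
Lower bound = max(22, 23) = 23

23


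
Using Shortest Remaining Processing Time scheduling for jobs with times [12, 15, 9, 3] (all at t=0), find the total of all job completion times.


Since all jobs arrive at t=0, SRPT equals SPT ordering.
SPT order: [3, 9, 12, 15]
Completion times:
  Job 1: p=3, C=3
  Job 2: p=9, C=12
  Job 3: p=12, C=24
  Job 4: p=15, C=39
Total completion time = 3 + 12 + 24 + 39 = 78

78


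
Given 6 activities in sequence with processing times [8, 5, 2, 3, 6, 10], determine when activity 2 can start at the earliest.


Activity 2 starts after activities 1 through 1 complete.
Predecessor durations: [8]
ES = 8 = 8

8


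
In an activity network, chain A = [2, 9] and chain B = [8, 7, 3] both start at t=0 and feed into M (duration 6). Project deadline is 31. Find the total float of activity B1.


Forward pass: ES(B1) = sum of predecessors on chain B = 0
EF = ES + duration = 0 + 8 = 8
Backward pass: LF(M) = deadline = 31; LS(M) = 31 - 6 = 25
LF(B1) = LS(M) - sum(successors on chain B) = 25 - 10 = 15
LS = LF - duration = 15 - 8 = 7
Total float = LS - ES = 7 - 0 = 7

7


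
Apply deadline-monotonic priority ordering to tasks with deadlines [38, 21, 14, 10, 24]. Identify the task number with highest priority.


Sort tasks by relative deadline (ascending):
  Task 4: deadline = 10
  Task 3: deadline = 14
  Task 2: deadline = 21
  Task 5: deadline = 24
  Task 1: deadline = 38
Priority order (highest first): [4, 3, 2, 5, 1]
Highest priority task = 4

4


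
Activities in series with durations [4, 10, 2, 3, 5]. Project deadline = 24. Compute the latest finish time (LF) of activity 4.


LF(activity 4) = deadline - sum of successor durations
Successors: activities 5 through 5 with durations [5]
Sum of successor durations = 5
LF = 24 - 5 = 19

19


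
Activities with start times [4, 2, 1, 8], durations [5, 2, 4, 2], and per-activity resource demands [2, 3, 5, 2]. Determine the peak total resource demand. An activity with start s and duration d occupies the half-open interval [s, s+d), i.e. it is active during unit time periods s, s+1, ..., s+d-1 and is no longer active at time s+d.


Each activity i is active on [start_i, start_i + duration_i).
Compute total resource usage per time slot:
  t=0: active resources = [], total = 0
  t=1: active resources = [5], total = 5
  t=2: active resources = [3, 5], total = 8
  t=3: active resources = [3, 5], total = 8
  t=4: active resources = [2, 5], total = 7
  t=5: active resources = [2], total = 2
  t=6: active resources = [2], total = 2
  t=7: active resources = [2], total = 2
  t=8: active resources = [2, 2], total = 4
  t=9: active resources = [2], total = 2
Peak resource demand = 8

8


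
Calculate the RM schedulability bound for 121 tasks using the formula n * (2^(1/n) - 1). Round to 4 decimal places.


Compute 2^(1/121) = 1.0057449283
Subtract 1: 1.0057449283 - 1 = 0.0057449283
Multiply by n: 121 * 0.0057449283 = 0.6951363243
Round to 4 dp: 0.6951

0.6951


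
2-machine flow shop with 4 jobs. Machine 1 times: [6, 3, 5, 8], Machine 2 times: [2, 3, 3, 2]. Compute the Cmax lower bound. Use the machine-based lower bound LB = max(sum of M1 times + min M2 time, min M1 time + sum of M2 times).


LB1 = sum(M1 times) + min(M2 times) = 22 + 2 = 24
LB2 = min(M1 times) + sum(M2 times) = 3 + 10 = 13
Lower bound = max(LB1, LB2) = max(24, 13) = 24

24


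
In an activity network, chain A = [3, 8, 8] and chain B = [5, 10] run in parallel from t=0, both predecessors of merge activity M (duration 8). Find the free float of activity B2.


ES(B2) = sum of predecessors on chain B = 5
EF(B2) = ES + duration = 5 + 10 = 15
Successor of B2 is M. ES(M) = max(sum(A), sum(B)) = max(19, 15) = 19
Free float = ES(successor) - EF(current) = 19 - 15 = 4

4


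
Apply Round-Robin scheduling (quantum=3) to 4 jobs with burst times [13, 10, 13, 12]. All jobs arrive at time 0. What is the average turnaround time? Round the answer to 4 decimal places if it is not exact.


Time quantum = 3
Execution trace:
  J1 runs 3 units, time = 3
  J2 runs 3 units, time = 6
  J3 runs 3 units, time = 9
  J4 runs 3 units, time = 12
  J1 runs 3 units, time = 15
  J2 runs 3 units, time = 18
  J3 runs 3 units, time = 21
  J4 runs 3 units, time = 24
  J1 runs 3 units, time = 27
  J2 runs 3 units, time = 30
  J3 runs 3 units, time = 33
  J4 runs 3 units, time = 36
  J1 runs 3 units, time = 39
  J2 runs 1 units, time = 40
  J3 runs 3 units, time = 43
  J4 runs 3 units, time = 46
  J1 runs 1 units, time = 47
  J3 runs 1 units, time = 48
Finish times: [47, 40, 48, 46]
Average turnaround = 181/4 = 45.25

45.25


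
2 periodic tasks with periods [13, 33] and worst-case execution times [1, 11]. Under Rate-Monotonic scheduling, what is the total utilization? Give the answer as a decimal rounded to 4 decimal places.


Compute individual utilizations (exact fractions):
  Task 1: C/T = 1/13 (approx. 0.0769)
  Task 2: C/T = 11/33 = 1/3 (approx. 0.3333)
Total utilization U = 1/13 + 1/3 = 16/39
Rounded to 4 decimal places: U = 0.4103
RM (Liu & Layland) bound for 2 tasks = 0.828427; compare with U = 16/39 (approx. 0.410256)
U <= bound, so schedulable by RM sufficient condition.

0.4103


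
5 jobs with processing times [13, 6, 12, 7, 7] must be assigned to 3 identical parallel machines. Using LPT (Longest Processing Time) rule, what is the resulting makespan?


Sort jobs in decreasing order (LPT): [13, 12, 7, 7, 6]
Assign each job to the least loaded machine:
  Machine 1: jobs [13], load = 13
  Machine 2: jobs [12, 6], load = 18
  Machine 3: jobs [7, 7], load = 14
Makespan = max load = 18

18


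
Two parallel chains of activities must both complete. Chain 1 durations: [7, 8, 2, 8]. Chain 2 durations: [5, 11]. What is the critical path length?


Path A total = 7 + 8 + 2 + 8 = 25
Path B total = 5 + 11 = 16
Critical path = longest path = max(25, 16) = 25

25


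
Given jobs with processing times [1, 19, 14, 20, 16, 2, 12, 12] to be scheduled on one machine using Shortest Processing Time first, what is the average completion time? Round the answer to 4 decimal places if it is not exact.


Sort jobs by processing time (SPT order): [1, 2, 12, 12, 14, 16, 19, 20]
Compute completion times sequentially:
  Job 1: processing = 1, completes at 1
  Job 2: processing = 2, completes at 3
  Job 3: processing = 12, completes at 15
  Job 4: processing = 12, completes at 27
  Job 5: processing = 14, completes at 41
  Job 6: processing = 16, completes at 57
  Job 7: processing = 19, completes at 76
  Job 8: processing = 20, completes at 96
Sum of completion times = 316
Average completion time = 316/8 = 39.5

39.5


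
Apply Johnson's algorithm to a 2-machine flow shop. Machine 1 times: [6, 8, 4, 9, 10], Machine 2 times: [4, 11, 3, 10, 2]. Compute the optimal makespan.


Apply Johnson's rule:
  Group 1 (a <= b): [(2, 8, 11), (4, 9, 10)]
  Group 2 (a > b): [(1, 6, 4), (3, 4, 3), (5, 10, 2)]
Optimal job order: [2, 4, 1, 3, 5]
Schedule:
  Job 2: M1 done at 8, M2 done at 19
  Job 4: M1 done at 17, M2 done at 29
  Job 1: M1 done at 23, M2 done at 33
  Job 3: M1 done at 27, M2 done at 36
  Job 5: M1 done at 37, M2 done at 39
Makespan = 39

39


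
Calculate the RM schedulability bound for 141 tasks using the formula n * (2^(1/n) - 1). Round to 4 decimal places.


Compute 2^(1/141) = 1.0049280405
Subtract 1: 1.0049280405 - 1 = 0.0049280405
Multiply by n: 141 * 0.0049280405 = 0.6948537105
Round to 4 dp: 0.6949

0.6949


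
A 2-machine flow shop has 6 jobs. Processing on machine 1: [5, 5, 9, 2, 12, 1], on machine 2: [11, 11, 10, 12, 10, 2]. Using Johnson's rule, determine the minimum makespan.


Apply Johnson's rule:
  Group 1 (a <= b): [(6, 1, 2), (4, 2, 12), (1, 5, 11), (2, 5, 11), (3, 9, 10)]
  Group 2 (a > b): [(5, 12, 10)]
Optimal job order: [6, 4, 1, 2, 3, 5]
Schedule:
  Job 6: M1 done at 1, M2 done at 3
  Job 4: M1 done at 3, M2 done at 15
  Job 1: M1 done at 8, M2 done at 26
  Job 2: M1 done at 13, M2 done at 37
  Job 3: M1 done at 22, M2 done at 47
  Job 5: M1 done at 34, M2 done at 57
Makespan = 57

57


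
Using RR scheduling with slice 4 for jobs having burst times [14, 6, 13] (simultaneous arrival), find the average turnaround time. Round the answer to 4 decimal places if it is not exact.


Time quantum = 4
Execution trace:
  J1 runs 4 units, time = 4
  J2 runs 4 units, time = 8
  J3 runs 4 units, time = 12
  J1 runs 4 units, time = 16
  J2 runs 2 units, time = 18
  J3 runs 4 units, time = 22
  J1 runs 4 units, time = 26
  J3 runs 4 units, time = 30
  J1 runs 2 units, time = 32
  J3 runs 1 units, time = 33
Finish times: [32, 18, 33]
Average turnaround = 83/3 = 27.6667

27.6667


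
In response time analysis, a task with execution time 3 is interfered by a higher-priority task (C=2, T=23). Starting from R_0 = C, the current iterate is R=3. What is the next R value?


R_next = C + ceil(R_prev / T_hp) * C_hp
ceil(3 / 23) = ceil(0.1304) = 1
Interference = 1 * 2 = 2
R_next = 3 + 2 = 5

5


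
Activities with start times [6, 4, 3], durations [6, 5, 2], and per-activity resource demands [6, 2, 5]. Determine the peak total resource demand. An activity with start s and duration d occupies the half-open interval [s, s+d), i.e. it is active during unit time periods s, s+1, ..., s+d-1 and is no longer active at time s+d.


Each activity i is active on [start_i, start_i + duration_i).
Compute total resource usage per time slot:
  t=0: active resources = [], total = 0
  t=1: active resources = [], total = 0
  t=2: active resources = [], total = 0
  t=3: active resources = [5], total = 5
  t=4: active resources = [2, 5], total = 7
  t=5: active resources = [2], total = 2
  t=6: active resources = [6, 2], total = 8
  t=7: active resources = [6, 2], total = 8
  t=8: active resources = [6, 2], total = 8
  t=9: active resources = [6], total = 6
  t=10: active resources = [6], total = 6
  t=11: active resources = [6], total = 6
Peak resource demand = 8

8


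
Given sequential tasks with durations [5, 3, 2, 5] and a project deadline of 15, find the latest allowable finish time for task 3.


LF(activity 3) = deadline - sum of successor durations
Successors: activities 4 through 4 with durations [5]
Sum of successor durations = 5
LF = 15 - 5 = 10

10


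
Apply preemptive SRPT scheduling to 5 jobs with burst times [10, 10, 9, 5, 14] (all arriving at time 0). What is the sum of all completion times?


Since all jobs arrive at t=0, SRPT equals SPT ordering.
SPT order: [5, 9, 10, 10, 14]
Completion times:
  Job 1: p=5, C=5
  Job 2: p=9, C=14
  Job 3: p=10, C=24
  Job 4: p=10, C=34
  Job 5: p=14, C=48
Total completion time = 5 + 14 + 24 + 34 + 48 = 125

125


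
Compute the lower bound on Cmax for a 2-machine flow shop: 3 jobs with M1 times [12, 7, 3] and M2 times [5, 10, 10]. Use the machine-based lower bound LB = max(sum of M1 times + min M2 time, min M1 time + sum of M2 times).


LB1 = sum(M1 times) + min(M2 times) = 22 + 5 = 27
LB2 = min(M1 times) + sum(M2 times) = 3 + 25 = 28
Lower bound = max(LB1, LB2) = max(27, 28) = 28

28


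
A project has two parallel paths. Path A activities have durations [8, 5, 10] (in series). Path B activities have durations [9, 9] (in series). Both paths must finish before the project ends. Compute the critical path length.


Path A total = 8 + 5 + 10 = 23
Path B total = 9 + 9 = 18
Critical path = longest path = max(23, 18) = 23

23


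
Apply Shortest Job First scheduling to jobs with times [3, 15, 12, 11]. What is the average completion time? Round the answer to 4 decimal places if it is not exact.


SJF order (ascending): [3, 11, 12, 15]
Completion times:
  Job 1: burst=3, C=3
  Job 2: burst=11, C=14
  Job 3: burst=12, C=26
  Job 4: burst=15, C=41
Average completion = 84/4 = 21.0

21.0


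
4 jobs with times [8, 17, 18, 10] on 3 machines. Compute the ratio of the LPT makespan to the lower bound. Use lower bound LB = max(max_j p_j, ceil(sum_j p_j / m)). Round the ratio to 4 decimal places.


LPT order: [18, 17, 10, 8]
Machine loads after assignment: [18, 17, 18]
LPT makespan = 18
Lower bound = max(max_job, ceil(total/3)) = max(18, 18) = 18
Ratio = 18 / 18 = 1.0

1.0


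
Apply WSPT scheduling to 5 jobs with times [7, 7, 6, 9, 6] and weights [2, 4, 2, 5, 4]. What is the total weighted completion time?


Compute p/w ratios and sort ascending (WSPT): [(6, 4), (7, 4), (9, 5), (6, 2), (7, 2)]
Compute weighted completion times:
  Job (p=6,w=4): C=6, w*C=4*6=24
  Job (p=7,w=4): C=13, w*C=4*13=52
  Job (p=9,w=5): C=22, w*C=5*22=110
  Job (p=6,w=2): C=28, w*C=2*28=56
  Job (p=7,w=2): C=35, w*C=2*35=70
Total weighted completion time = 312

312


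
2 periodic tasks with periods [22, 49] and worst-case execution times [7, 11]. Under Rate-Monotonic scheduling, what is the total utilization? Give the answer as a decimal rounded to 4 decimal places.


Compute individual utilizations (exact fractions):
  Task 1: C/T = 7/22 (approx. 0.3182)
  Task 2: C/T = 11/49 (approx. 0.2245)
Total utilization U = 7/22 + 11/49 = 585/1078
Rounded to 4 decimal places: U = 0.5427
RM (Liu & Layland) bound for 2 tasks = 0.828427; compare with U = 585/1078 (approx. 0.542672)
U <= bound, so schedulable by RM sufficient condition.

0.5427


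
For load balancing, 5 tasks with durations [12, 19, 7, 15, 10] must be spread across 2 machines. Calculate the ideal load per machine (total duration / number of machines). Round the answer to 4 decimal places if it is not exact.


Total processing time = 12 + 19 + 7 + 15 + 10 = 63
Number of machines = 2
Ideal balanced load = 63 / 2 = 31.5

31.5


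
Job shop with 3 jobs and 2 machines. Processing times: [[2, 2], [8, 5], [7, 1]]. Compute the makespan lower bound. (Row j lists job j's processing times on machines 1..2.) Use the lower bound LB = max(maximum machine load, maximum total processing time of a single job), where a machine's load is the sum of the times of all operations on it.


Machine loads:
  Machine 1: 2 + 8 + 7 = 17
  Machine 2: 2 + 5 + 1 = 8
Max machine load = 17
Job totals:
  Job 1: 4
  Job 2: 13
  Job 3: 8
Max job total = 13
Lower bound = max(17, 13) = 17

17


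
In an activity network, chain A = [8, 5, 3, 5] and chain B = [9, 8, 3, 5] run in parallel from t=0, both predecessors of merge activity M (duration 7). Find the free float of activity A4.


ES(A4) = sum of predecessors on chain A = 16
EF(A4) = ES + duration = 16 + 5 = 21
Successor of A4 is M. ES(M) = max(sum(A), sum(B)) = max(21, 25) = 25
Free float = ES(successor) - EF(current) = 25 - 21 = 4

4


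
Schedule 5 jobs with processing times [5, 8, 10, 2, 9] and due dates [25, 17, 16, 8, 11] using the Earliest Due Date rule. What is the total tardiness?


Sort by due date (EDD order): [(2, 8), (9, 11), (10, 16), (8, 17), (5, 25)]
Compute completion times and tardiness:
  Job 1: p=2, d=8, C=2, tardiness=max(0,2-8)=0
  Job 2: p=9, d=11, C=11, tardiness=max(0,11-11)=0
  Job 3: p=10, d=16, C=21, tardiness=max(0,21-16)=5
  Job 4: p=8, d=17, C=29, tardiness=max(0,29-17)=12
  Job 5: p=5, d=25, C=34, tardiness=max(0,34-25)=9
Total tardiness = 26

26


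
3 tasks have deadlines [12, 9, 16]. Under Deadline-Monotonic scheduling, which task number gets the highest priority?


Sort tasks by relative deadline (ascending):
  Task 2: deadline = 9
  Task 1: deadline = 12
  Task 3: deadline = 16
Priority order (highest first): [2, 1, 3]
Highest priority task = 2

2


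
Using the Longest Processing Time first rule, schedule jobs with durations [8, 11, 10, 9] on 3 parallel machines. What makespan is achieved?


Sort jobs in decreasing order (LPT): [11, 10, 9, 8]
Assign each job to the least loaded machine:
  Machine 1: jobs [11], load = 11
  Machine 2: jobs [10], load = 10
  Machine 3: jobs [9, 8], load = 17
Makespan = max load = 17

17


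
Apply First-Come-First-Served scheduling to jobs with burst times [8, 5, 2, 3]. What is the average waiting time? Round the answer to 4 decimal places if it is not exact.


FCFS order (as given): [8, 5, 2, 3]
Waiting times:
  Job 1: wait = 0
  Job 2: wait = 8
  Job 3: wait = 13
  Job 4: wait = 15
Sum of waiting times = 36
Average waiting time = 36/4 = 9.0

9.0


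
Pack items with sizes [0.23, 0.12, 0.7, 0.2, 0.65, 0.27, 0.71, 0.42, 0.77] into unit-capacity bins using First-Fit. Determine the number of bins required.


Place items sequentially using First-Fit:
  Item 0.23 -> new Bin 1
  Item 0.12 -> Bin 1 (now 0.35)
  Item 0.7 -> new Bin 2
  Item 0.2 -> Bin 1 (now 0.55)
  Item 0.65 -> new Bin 3
  Item 0.27 -> Bin 1 (now 0.82)
  Item 0.71 -> new Bin 4
  Item 0.42 -> new Bin 5
  Item 0.77 -> new Bin 6
Total bins used = 6

6


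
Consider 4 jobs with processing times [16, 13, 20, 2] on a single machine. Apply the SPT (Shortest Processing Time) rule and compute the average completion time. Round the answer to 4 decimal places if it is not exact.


Sort jobs by processing time (SPT order): [2, 13, 16, 20]
Compute completion times sequentially:
  Job 1: processing = 2, completes at 2
  Job 2: processing = 13, completes at 15
  Job 3: processing = 16, completes at 31
  Job 4: processing = 20, completes at 51
Sum of completion times = 99
Average completion time = 99/4 = 24.75

24.75


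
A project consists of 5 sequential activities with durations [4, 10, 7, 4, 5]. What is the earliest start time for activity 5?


Activity 5 starts after activities 1 through 4 complete.
Predecessor durations: [4, 10, 7, 4]
ES = 4 + 10 + 7 + 4 = 25

25


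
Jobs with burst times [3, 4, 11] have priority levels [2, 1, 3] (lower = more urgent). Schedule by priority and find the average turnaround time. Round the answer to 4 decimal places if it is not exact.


Sort by priority (ascending = highest first):
Order: [(1, 4), (2, 3), (3, 11)]
Completion times:
  Priority 1, burst=4, C=4
  Priority 2, burst=3, C=7
  Priority 3, burst=11, C=18
Average turnaround = 29/3 = 9.6667

9.6667


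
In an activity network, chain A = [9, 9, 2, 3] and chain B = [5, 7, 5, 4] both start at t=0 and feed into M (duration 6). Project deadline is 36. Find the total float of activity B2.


Forward pass: ES(B2) = sum of predecessors on chain B = 5
EF = ES + duration = 5 + 7 = 12
Backward pass: LF(M) = deadline = 36; LS(M) = 36 - 6 = 30
LF(B2) = LS(M) - sum(successors on chain B) = 30 - 9 = 21
LS = LF - duration = 21 - 7 = 14
Total float = LS - ES = 14 - 5 = 9

9


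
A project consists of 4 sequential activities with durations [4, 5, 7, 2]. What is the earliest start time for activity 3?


Activity 3 starts after activities 1 through 2 complete.
Predecessor durations: [4, 5]
ES = 4 + 5 = 9

9


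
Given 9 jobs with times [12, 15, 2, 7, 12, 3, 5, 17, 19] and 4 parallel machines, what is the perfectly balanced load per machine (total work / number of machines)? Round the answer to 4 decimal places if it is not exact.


Total processing time = 12 + 15 + 2 + 7 + 12 + 3 + 5 + 17 + 19 = 92
Number of machines = 4
Ideal balanced load = 92 / 4 = 23.0

23.0


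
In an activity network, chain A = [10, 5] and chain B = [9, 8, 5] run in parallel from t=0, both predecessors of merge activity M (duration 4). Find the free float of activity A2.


ES(A2) = sum of predecessors on chain A = 10
EF(A2) = ES + duration = 10 + 5 = 15
Successor of A2 is M. ES(M) = max(sum(A), sum(B)) = max(15, 22) = 22
Free float = ES(successor) - EF(current) = 22 - 15 = 7

7


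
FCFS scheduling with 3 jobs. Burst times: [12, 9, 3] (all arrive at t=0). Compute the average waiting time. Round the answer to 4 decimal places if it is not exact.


FCFS order (as given): [12, 9, 3]
Waiting times:
  Job 1: wait = 0
  Job 2: wait = 12
  Job 3: wait = 21
Sum of waiting times = 33
Average waiting time = 33/3 = 11.0

11.0


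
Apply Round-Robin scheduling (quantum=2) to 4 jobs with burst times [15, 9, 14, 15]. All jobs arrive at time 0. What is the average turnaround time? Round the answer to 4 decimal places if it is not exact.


Time quantum = 2
Execution trace:
  J1 runs 2 units, time = 2
  J2 runs 2 units, time = 4
  J3 runs 2 units, time = 6
  J4 runs 2 units, time = 8
  J1 runs 2 units, time = 10
  J2 runs 2 units, time = 12
  J3 runs 2 units, time = 14
  J4 runs 2 units, time = 16
  J1 runs 2 units, time = 18
  J2 runs 2 units, time = 20
  J3 runs 2 units, time = 22
  J4 runs 2 units, time = 24
  J1 runs 2 units, time = 26
  J2 runs 2 units, time = 28
  J3 runs 2 units, time = 30
  J4 runs 2 units, time = 32
  J1 runs 2 units, time = 34
  J2 runs 1 units, time = 35
  J3 runs 2 units, time = 37
  J4 runs 2 units, time = 39
  J1 runs 2 units, time = 41
  J3 runs 2 units, time = 43
  J4 runs 2 units, time = 45
  J1 runs 2 units, time = 47
  J3 runs 2 units, time = 49
  J4 runs 2 units, time = 51
  J1 runs 1 units, time = 52
  J4 runs 1 units, time = 53
Finish times: [52, 35, 49, 53]
Average turnaround = 189/4 = 47.25

47.25


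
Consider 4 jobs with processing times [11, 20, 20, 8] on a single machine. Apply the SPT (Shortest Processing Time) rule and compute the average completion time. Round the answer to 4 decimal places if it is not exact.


Sort jobs by processing time (SPT order): [8, 11, 20, 20]
Compute completion times sequentially:
  Job 1: processing = 8, completes at 8
  Job 2: processing = 11, completes at 19
  Job 3: processing = 20, completes at 39
  Job 4: processing = 20, completes at 59
Sum of completion times = 125
Average completion time = 125/4 = 31.25

31.25


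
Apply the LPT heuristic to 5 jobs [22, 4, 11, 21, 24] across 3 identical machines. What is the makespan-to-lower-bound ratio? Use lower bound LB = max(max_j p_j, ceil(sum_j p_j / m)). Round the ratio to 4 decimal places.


LPT order: [24, 22, 21, 11, 4]
Machine loads after assignment: [24, 26, 32]
LPT makespan = 32
Lower bound = max(max_job, ceil(total/3)) = max(24, 28) = 28
Ratio = 32 / 28 = 1.1429

1.1429


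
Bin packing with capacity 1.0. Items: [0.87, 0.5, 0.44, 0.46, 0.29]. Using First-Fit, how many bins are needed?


Place items sequentially using First-Fit:
  Item 0.87 -> new Bin 1
  Item 0.5 -> new Bin 2
  Item 0.44 -> Bin 2 (now 0.94)
  Item 0.46 -> new Bin 3
  Item 0.29 -> Bin 3 (now 0.75)
Total bins used = 3

3


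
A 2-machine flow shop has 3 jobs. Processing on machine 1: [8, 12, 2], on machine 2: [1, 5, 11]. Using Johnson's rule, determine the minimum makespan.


Apply Johnson's rule:
  Group 1 (a <= b): [(3, 2, 11)]
  Group 2 (a > b): [(2, 12, 5), (1, 8, 1)]
Optimal job order: [3, 2, 1]
Schedule:
  Job 3: M1 done at 2, M2 done at 13
  Job 2: M1 done at 14, M2 done at 19
  Job 1: M1 done at 22, M2 done at 23
Makespan = 23

23


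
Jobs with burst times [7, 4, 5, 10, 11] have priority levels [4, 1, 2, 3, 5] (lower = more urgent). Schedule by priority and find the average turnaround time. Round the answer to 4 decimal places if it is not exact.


Sort by priority (ascending = highest first):
Order: [(1, 4), (2, 5), (3, 10), (4, 7), (5, 11)]
Completion times:
  Priority 1, burst=4, C=4
  Priority 2, burst=5, C=9
  Priority 3, burst=10, C=19
  Priority 4, burst=7, C=26
  Priority 5, burst=11, C=37
Average turnaround = 95/5 = 19.0

19.0


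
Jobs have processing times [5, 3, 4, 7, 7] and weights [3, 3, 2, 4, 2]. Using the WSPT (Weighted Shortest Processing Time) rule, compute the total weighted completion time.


Compute p/w ratios and sort ascending (WSPT): [(3, 3), (5, 3), (7, 4), (4, 2), (7, 2)]
Compute weighted completion times:
  Job (p=3,w=3): C=3, w*C=3*3=9
  Job (p=5,w=3): C=8, w*C=3*8=24
  Job (p=7,w=4): C=15, w*C=4*15=60
  Job (p=4,w=2): C=19, w*C=2*19=38
  Job (p=7,w=2): C=26, w*C=2*26=52
Total weighted completion time = 183

183


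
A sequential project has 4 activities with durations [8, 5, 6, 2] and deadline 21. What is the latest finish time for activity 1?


LF(activity 1) = deadline - sum of successor durations
Successors: activities 2 through 4 with durations [5, 6, 2]
Sum of successor durations = 13
LF = 21 - 13 = 8

8


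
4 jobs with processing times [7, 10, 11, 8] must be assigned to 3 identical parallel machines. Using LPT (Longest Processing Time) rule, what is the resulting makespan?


Sort jobs in decreasing order (LPT): [11, 10, 8, 7]
Assign each job to the least loaded machine:
  Machine 1: jobs [11], load = 11
  Machine 2: jobs [10], load = 10
  Machine 3: jobs [8, 7], load = 15
Makespan = max load = 15

15


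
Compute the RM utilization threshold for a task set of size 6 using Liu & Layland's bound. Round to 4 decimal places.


Compute 2^(1/6) = 1.1224620483
Subtract 1: 1.1224620483 - 1 = 0.1224620483
Multiply by n: 6 * 0.1224620483 = 0.7347722898
Round to 4 dp: 0.7348

0.7348


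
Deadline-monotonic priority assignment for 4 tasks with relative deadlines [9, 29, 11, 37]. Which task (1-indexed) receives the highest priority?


Sort tasks by relative deadline (ascending):
  Task 1: deadline = 9
  Task 3: deadline = 11
  Task 2: deadline = 29
  Task 4: deadline = 37
Priority order (highest first): [1, 3, 2, 4]
Highest priority task = 1

1


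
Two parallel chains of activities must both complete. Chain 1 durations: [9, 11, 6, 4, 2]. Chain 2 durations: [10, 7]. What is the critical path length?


Path A total = 9 + 11 + 6 + 4 + 2 = 32
Path B total = 10 + 7 = 17
Critical path = longest path = max(32, 17) = 32

32


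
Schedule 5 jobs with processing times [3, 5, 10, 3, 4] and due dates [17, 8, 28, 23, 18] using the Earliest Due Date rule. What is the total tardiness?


Sort by due date (EDD order): [(5, 8), (3, 17), (4, 18), (3, 23), (10, 28)]
Compute completion times and tardiness:
  Job 1: p=5, d=8, C=5, tardiness=max(0,5-8)=0
  Job 2: p=3, d=17, C=8, tardiness=max(0,8-17)=0
  Job 3: p=4, d=18, C=12, tardiness=max(0,12-18)=0
  Job 4: p=3, d=23, C=15, tardiness=max(0,15-23)=0
  Job 5: p=10, d=28, C=25, tardiness=max(0,25-28)=0
Total tardiness = 0

0


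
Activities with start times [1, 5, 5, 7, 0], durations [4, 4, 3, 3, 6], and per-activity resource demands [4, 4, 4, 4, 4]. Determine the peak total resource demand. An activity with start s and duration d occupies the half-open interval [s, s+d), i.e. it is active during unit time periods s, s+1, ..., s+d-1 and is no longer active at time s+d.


Each activity i is active on [start_i, start_i + duration_i).
Compute total resource usage per time slot:
  t=0: active resources = [4], total = 4
  t=1: active resources = [4, 4], total = 8
  t=2: active resources = [4, 4], total = 8
  t=3: active resources = [4, 4], total = 8
  t=4: active resources = [4, 4], total = 8
  t=5: active resources = [4, 4, 4], total = 12
  t=6: active resources = [4, 4], total = 8
  t=7: active resources = [4, 4, 4], total = 12
  t=8: active resources = [4, 4], total = 8
  t=9: active resources = [4], total = 4
Peak resource demand = 12

12


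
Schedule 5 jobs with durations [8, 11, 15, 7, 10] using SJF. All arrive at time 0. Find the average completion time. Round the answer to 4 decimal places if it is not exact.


SJF order (ascending): [7, 8, 10, 11, 15]
Completion times:
  Job 1: burst=7, C=7
  Job 2: burst=8, C=15
  Job 3: burst=10, C=25
  Job 4: burst=11, C=36
  Job 5: burst=15, C=51
Average completion = 134/5 = 26.8

26.8


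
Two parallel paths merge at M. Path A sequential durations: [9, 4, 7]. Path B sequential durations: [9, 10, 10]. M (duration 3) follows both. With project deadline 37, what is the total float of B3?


Forward pass: ES(B3) = sum of predecessors on chain B = 19
EF = ES + duration = 19 + 10 = 29
Backward pass: LF(M) = deadline = 37; LS(M) = 37 - 3 = 34
LF(B3) = LS(M) - sum(successors on chain B) = 34 - 0 = 34
LS = LF - duration = 34 - 10 = 24
Total float = LS - ES = 24 - 19 = 5

5


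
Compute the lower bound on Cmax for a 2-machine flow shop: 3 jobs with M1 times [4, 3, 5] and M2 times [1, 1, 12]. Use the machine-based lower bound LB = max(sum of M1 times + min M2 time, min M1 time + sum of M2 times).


LB1 = sum(M1 times) + min(M2 times) = 12 + 1 = 13
LB2 = min(M1 times) + sum(M2 times) = 3 + 14 = 17
Lower bound = max(LB1, LB2) = max(13, 17) = 17

17


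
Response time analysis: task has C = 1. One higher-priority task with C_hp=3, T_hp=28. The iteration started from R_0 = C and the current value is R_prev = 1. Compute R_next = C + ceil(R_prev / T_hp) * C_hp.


R_next = C + ceil(R_prev / T_hp) * C_hp
ceil(1 / 28) = ceil(0.0357) = 1
Interference = 1 * 3 = 3
R_next = 1 + 3 = 4

4


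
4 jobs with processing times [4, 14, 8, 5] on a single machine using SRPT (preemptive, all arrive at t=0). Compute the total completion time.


Since all jobs arrive at t=0, SRPT equals SPT ordering.
SPT order: [4, 5, 8, 14]
Completion times:
  Job 1: p=4, C=4
  Job 2: p=5, C=9
  Job 3: p=8, C=17
  Job 4: p=14, C=31
Total completion time = 4 + 9 + 17 + 31 = 61

61


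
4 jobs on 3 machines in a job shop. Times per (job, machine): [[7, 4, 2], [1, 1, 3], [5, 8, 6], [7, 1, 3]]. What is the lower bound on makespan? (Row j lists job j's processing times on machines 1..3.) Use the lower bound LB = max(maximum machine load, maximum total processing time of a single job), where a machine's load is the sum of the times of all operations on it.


Machine loads:
  Machine 1: 7 + 1 + 5 + 7 = 20
  Machine 2: 4 + 1 + 8 + 1 = 14
  Machine 3: 2 + 3 + 6 + 3 = 14
Max machine load = 20
Job totals:
  Job 1: 13
  Job 2: 5
  Job 3: 19
  Job 4: 11
Max job total = 19
Lower bound = max(20, 19) = 20

20


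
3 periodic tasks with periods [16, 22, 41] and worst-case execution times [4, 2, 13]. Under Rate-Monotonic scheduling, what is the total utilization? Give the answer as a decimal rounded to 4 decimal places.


Compute individual utilizations (exact fractions):
  Task 1: C/T = 4/16 = 1/4 (approx. 0.25)
  Task 2: C/T = 2/22 = 1/11 (approx. 0.0909)
  Task 3: C/T = 13/41 (approx. 0.3171)
Total utilization U = 1/4 + 1/11 + 13/41 = 1187/1804
Rounded to 4 decimal places: U = 0.6580
RM (Liu & Layland) bound for 3 tasks = 0.779763; compare with U = 1187/1804 (approx. 0.657982)
U <= bound, so schedulable by RM sufficient condition.

0.6580


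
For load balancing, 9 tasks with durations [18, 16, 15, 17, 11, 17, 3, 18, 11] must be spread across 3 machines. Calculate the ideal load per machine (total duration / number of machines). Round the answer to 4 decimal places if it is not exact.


Total processing time = 18 + 16 + 15 + 17 + 11 + 17 + 3 + 18 + 11 = 126
Number of machines = 3
Ideal balanced load = 126 / 3 = 42.0

42.0


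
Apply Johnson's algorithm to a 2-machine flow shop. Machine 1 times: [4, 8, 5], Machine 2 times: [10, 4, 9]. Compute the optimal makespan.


Apply Johnson's rule:
  Group 1 (a <= b): [(1, 4, 10), (3, 5, 9)]
  Group 2 (a > b): [(2, 8, 4)]
Optimal job order: [1, 3, 2]
Schedule:
  Job 1: M1 done at 4, M2 done at 14
  Job 3: M1 done at 9, M2 done at 23
  Job 2: M1 done at 17, M2 done at 27
Makespan = 27

27


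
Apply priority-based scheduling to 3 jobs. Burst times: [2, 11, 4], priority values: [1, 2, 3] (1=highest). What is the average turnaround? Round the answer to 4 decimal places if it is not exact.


Sort by priority (ascending = highest first):
Order: [(1, 2), (2, 11), (3, 4)]
Completion times:
  Priority 1, burst=2, C=2
  Priority 2, burst=11, C=13
  Priority 3, burst=4, C=17
Average turnaround = 32/3 = 10.6667

10.6667


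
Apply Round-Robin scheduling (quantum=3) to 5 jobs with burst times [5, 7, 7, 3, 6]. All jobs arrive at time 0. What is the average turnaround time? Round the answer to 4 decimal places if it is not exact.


Time quantum = 3
Execution trace:
  J1 runs 3 units, time = 3
  J2 runs 3 units, time = 6
  J3 runs 3 units, time = 9
  J4 runs 3 units, time = 12
  J5 runs 3 units, time = 15
  J1 runs 2 units, time = 17
  J2 runs 3 units, time = 20
  J3 runs 3 units, time = 23
  J5 runs 3 units, time = 26
  J2 runs 1 units, time = 27
  J3 runs 1 units, time = 28
Finish times: [17, 27, 28, 12, 26]
Average turnaround = 110/5 = 22.0

22.0
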